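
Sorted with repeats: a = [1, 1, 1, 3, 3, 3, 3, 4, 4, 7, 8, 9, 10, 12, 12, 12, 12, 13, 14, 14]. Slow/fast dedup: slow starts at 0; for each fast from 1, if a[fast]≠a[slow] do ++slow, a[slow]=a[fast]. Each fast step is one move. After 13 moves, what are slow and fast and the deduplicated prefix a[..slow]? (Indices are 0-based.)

slow=7, fast=14, prefix=[1, 3, 4, 7, 8, 9, 10, 12]

(s=0,f=1) a[fast]=1=a[slow] dup → fast++
(s=0,f=2) a[fast]=1=a[slow] dup → fast++
(s=0,f=3) a[fast]=3≠a[slow]=1 write a[1]=3 → slow++,fast++
(s=1,f=4) a[fast]=3=a[slow] dup → fast++
(s=1,f=5) a[fast]=3=a[slow] dup → fast++
(s=1,f=6) a[fast]=3=a[slow] dup → fast++
(s=1,f=7) a[fast]=4≠a[slow]=3 write a[2]=4 → slow++,fast++
(s=2,f=8) a[fast]=4=a[slow] dup → fast++
(s=2,f=9) a[fast]=7≠a[slow]=4 write a[3]=7 → slow++,fast++
(s=3,f=10) a[fast]=8≠a[slow]=7 write a[4]=8 → slow++,fast++
(s=4,f=11) a[fast]=9≠a[slow]=8 write a[5]=9 → slow++,fast++
(s=5,f=12) a[fast]=10≠a[slow]=9 write a[6]=10 → slow++,fast++
(s=6,f=13) a[fast]=12≠a[slow]=10 write a[7]=12 → slow++,fast++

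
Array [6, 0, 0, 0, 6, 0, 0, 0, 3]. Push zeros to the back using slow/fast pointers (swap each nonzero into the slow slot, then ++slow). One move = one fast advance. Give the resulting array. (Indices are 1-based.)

(s=1,f=1) a[fast]=6≠0 swap→a[1]=6 → slow++,fast++
(s=2,f=2) a[fast]=0 → fast++
(s=2,f=3) a[fast]=0 → fast++
(s=2,f=4) a[fast]=0 → fast++
(s=2,f=5) a[fast]=6≠0 swap→a[2]=6 → slow++,fast++
(s=3,f=6) a[fast]=0 → fast++
(s=3,f=7) a[fast]=0 → fast++
(s=3,f=8) a[fast]=0 → fast++
(s=3,f=9) a[fast]=3≠0 swap→a[3]=3 → slow++,fast++

[6, 6, 3, 0, 0, 0, 0, 0, 0]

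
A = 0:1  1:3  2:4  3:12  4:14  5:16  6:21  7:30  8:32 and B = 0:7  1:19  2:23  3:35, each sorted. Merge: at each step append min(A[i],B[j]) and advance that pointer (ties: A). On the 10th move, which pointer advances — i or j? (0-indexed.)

j

[i=0,j=0] A[i]=1<=B[j]=7 take 1 → i++
[i=1,j=0] A[i]=3<=B[j]=7 take 3 → i++
[i=2,j=0] A[i]=4<=B[j]=7 take 4 → i++
[i=3,j=0] A[i]=12>B[j]=7 take 7 → j++
[i=3,j=1] A[i]=12<=B[j]=19 take 12 → i++
[i=4,j=1] A[i]=14<=B[j]=19 take 14 → i++
[i=5,j=1] A[i]=16<=B[j]=19 take 16 → i++
[i=6,j=1] A[i]=21>B[j]=19 take 19 → j++
[i=6,j=2] A[i]=21<=B[j]=23 take 21 → i++
[i=7,j=2] A[i]=30>B[j]=23 take 23 → j++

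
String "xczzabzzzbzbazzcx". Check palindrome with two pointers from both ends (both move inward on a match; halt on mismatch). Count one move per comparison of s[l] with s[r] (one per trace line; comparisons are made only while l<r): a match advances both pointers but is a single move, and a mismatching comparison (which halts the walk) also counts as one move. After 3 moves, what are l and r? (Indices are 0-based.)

l=3, r=13

[0,16] 'x'=='x' → l++,r--
[1,15] 'c'=='c' → l++,r--
[2,14] 'z'=='z' → l++,r--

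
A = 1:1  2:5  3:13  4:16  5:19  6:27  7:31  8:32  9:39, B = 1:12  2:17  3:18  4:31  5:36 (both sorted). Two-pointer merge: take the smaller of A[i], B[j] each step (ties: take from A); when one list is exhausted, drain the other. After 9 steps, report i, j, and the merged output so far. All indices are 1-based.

[i=1,j=1] A[i]=1<=B[j]=12 take 1 → i++
[i=2,j=1] A[i]=5<=B[j]=12 take 5 → i++
[i=3,j=1] A[i]=13>B[j]=12 take 12 → j++
[i=3,j=2] A[i]=13<=B[j]=17 take 13 → i++
[i=4,j=2] A[i]=16<=B[j]=17 take 16 → i++
[i=5,j=2] A[i]=19>B[j]=17 take 17 → j++
[i=5,j=3] A[i]=19>B[j]=18 take 18 → j++
[i=5,j=4] A[i]=19<=B[j]=31 take 19 → i++
[i=6,j=4] A[i]=27<=B[j]=31 take 27 → i++

i=7, j=4, merged so far=[1, 5, 12, 13, 16, 17, 18, 19, 27]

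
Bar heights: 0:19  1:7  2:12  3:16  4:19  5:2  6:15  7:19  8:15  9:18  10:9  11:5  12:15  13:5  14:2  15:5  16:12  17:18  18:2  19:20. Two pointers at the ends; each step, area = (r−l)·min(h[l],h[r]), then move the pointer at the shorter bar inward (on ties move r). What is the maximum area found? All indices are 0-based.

l=0 r=19: min(19,20)*19=361 best=361 *, l++
l=1 r=19: min(7,20)*18=126 best=361, l++
l=2 r=19: min(12,20)*17=204 best=361, l++
l=3 r=19: min(16,20)*16=256 best=361, l++
l=4 r=19: min(19,20)*15=285 best=361, l++
l=5 r=19: min(2,20)*14=28 best=361, l++
l=6 r=19: min(15,20)*13=195 best=361, l++
l=7 r=19: min(19,20)*12=228 best=361, l++
l=8 r=19: min(15,20)*11=165 best=361, l++
l=9 r=19: min(18,20)*10=180 best=361, l++
l=10 r=19: min(9,20)*9=81 best=361, l++
l=11 r=19: min(5,20)*8=40 best=361, l++
l=12 r=19: min(15,20)*7=105 best=361, l++
l=13 r=19: min(5,20)*6=30 best=361, l++
l=14 r=19: min(2,20)*5=10 best=361, l++
l=15 r=19: min(5,20)*4=20 best=361, l++
l=16 r=19: min(12,20)*3=36 best=361, l++
l=17 r=19: min(18,20)*2=36 best=361, l++
l=18 r=19: min(2,20)*1=2 best=361, l++

max area = 361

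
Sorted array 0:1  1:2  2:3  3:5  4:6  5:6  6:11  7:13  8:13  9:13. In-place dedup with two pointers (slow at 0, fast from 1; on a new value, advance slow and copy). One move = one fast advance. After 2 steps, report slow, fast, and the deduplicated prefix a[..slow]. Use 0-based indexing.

slow=0 fast=1: a[fast]=2≠a[slow]=1 write a[1]=2, slow++,fast++
slow=1 fast=2: a[fast]=3≠a[slow]=2 write a[2]=3, slow++,fast++

slow=2, fast=3, prefix=[1, 2, 3]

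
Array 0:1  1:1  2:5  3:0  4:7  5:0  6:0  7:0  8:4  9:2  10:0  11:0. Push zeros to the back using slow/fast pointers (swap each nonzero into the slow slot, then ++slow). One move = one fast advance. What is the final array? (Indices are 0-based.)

[1, 1, 5, 7, 4, 2, 0, 0, 0, 0, 0, 0]

(s=0,f=0) a[fast]=1≠0 swap→a[0]=1 → slow++,fast++
(s=1,f=1) a[fast]=1≠0 swap→a[1]=1 → slow++,fast++
(s=2,f=2) a[fast]=5≠0 swap→a[2]=5 → slow++,fast++
(s=3,f=3) a[fast]=0 → fast++
(s=3,f=4) a[fast]=7≠0 swap→a[3]=7 → slow++,fast++
(s=4,f=5) a[fast]=0 → fast++
(s=4,f=6) a[fast]=0 → fast++
(s=4,f=7) a[fast]=0 → fast++
(s=4,f=8) a[fast]=4≠0 swap→a[4]=4 → slow++,fast++
(s=5,f=9) a[fast]=2≠0 swap→a[5]=2 → slow++,fast++
(s=6,f=10) a[fast]=0 → fast++
(s=6,f=11) a[fast]=0 → fast++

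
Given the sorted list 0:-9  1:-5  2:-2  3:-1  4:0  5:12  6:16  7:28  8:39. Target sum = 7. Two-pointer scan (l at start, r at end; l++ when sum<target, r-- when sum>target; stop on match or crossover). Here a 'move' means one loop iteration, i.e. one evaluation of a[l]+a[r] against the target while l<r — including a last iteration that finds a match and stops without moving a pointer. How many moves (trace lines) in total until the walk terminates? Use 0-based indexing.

[0,8] -9+39=30 >7 → r--
[0,7] -9+28=19 >7 → r--
[0,6] -9+16=7 → found

3 moves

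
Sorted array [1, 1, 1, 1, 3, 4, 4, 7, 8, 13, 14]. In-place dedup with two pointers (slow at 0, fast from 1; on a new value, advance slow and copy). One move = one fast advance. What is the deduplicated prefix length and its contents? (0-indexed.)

slow=0 fast=1: a[fast]=1=a[slow] dup, fast++
slow=0 fast=2: a[fast]=1=a[slow] dup, fast++
slow=0 fast=3: a[fast]=1=a[slow] dup, fast++
slow=0 fast=4: a[fast]=3≠a[slow]=1 write a[1]=3, slow++,fast++
slow=1 fast=5: a[fast]=4≠a[slow]=3 write a[2]=4, slow++,fast++
slow=2 fast=6: a[fast]=4=a[slow] dup, fast++
slow=2 fast=7: a[fast]=7≠a[slow]=4 write a[3]=7, slow++,fast++
slow=3 fast=8: a[fast]=8≠a[slow]=7 write a[4]=8, slow++,fast++
slow=4 fast=9: a[fast]=13≠a[slow]=8 write a[5]=13, slow++,fast++
slow=5 fast=10: a[fast]=14≠a[slow]=13 write a[6]=14, slow++,fast++

length 7; prefix = [1, 3, 4, 7, 8, 13, 14]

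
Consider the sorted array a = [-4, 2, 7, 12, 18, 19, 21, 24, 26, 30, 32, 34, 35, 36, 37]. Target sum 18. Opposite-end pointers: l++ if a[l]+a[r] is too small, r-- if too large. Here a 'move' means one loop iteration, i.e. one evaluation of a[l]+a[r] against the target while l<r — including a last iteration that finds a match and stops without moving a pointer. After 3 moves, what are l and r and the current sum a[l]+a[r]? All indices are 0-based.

[0,14] -4+37=33 >18 → r--
[0,13] -4+36=32 >18 → r--
[0,12] -4+35=31 >18 → r--

l=0, r=11, sum=30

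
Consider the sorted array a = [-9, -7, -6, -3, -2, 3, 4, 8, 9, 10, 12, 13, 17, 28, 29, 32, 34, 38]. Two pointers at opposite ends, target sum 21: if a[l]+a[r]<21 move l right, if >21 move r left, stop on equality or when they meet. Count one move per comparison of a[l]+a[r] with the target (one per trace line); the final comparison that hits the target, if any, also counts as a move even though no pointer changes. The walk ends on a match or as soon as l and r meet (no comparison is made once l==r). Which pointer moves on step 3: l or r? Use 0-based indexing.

r

l=0 r=17: -9+38=29 >21, r--
l=0 r=16: -9+34=25 >21, r--
l=0 r=15: -9+32=23 >21, r--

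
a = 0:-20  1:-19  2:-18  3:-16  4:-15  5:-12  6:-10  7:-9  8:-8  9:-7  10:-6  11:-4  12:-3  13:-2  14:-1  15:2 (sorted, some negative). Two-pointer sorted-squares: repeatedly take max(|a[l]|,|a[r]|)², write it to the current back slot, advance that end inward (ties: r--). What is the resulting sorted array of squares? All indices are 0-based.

[1, 4, 4, 9, 16, 36, 49, 64, 81, 100, 144, 225, 256, 324, 361, 400]

l=0 r=15: |-20|>|2| out[15]=400, l++
l=1 r=15: |-19|>|2| out[14]=361, l++
l=2 r=15: |-18|>|2| out[13]=324, l++
l=3 r=15: |-16|>|2| out[12]=256, l++
l=4 r=15: |-15|>|2| out[11]=225, l++
l=5 r=15: |-12|>|2| out[10]=144, l++
l=6 r=15: |-10|>|2| out[9]=100, l++
l=7 r=15: |-9|>|2| out[8]=81, l++
l=8 r=15: |-8|>|2| out[7]=64, l++
l=9 r=15: |-7|>|2| out[6]=49, l++
l=10 r=15: |-6|>|2| out[5]=36, l++
l=11 r=15: |-4|>|2| out[4]=16, l++
l=12 r=15: |-3|>|2| out[3]=9, l++
l=13 r=15: |-2|<=|2| out[2]=4, r--
l=13 r=14: |-2|>|-1| out[1]=4, l++
l=14 r=14: |-1|<=|-1| out[0]=1, r--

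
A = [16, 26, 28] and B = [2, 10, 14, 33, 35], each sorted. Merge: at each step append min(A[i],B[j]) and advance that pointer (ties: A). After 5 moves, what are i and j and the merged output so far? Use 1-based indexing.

i=3, j=4, merged so far=[2, 10, 14, 16, 26]

i=1 j=1: A[i]=16>B[j]=2 take 2, j++
i=1 j=2: A[i]=16>B[j]=10 take 10, j++
i=1 j=3: A[i]=16>B[j]=14 take 14, j++
i=1 j=4: A[i]=16<=B[j]=33 take 16, i++
i=2 j=4: A[i]=26<=B[j]=33 take 26, i++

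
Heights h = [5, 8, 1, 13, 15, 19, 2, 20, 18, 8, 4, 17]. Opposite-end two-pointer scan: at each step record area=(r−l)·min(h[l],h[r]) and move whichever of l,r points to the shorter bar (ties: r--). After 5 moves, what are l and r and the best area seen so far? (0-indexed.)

[0,11] min(5,17)*11=55 best=55 * → l++
[1,11] min(8,17)*10=80 best=80 * → l++
[2,11] min(1,17)*9=9 best=80 → l++
[3,11] min(13,17)*8=104 best=104 * → l++
[4,11] min(15,17)*7=105 best=105 * → l++

l=5, r=11, best area=105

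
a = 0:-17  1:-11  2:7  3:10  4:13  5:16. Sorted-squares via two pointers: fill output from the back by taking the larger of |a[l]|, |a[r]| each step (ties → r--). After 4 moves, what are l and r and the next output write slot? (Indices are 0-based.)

[0,5] |-17|>|16| out[5]=289 → l++
[1,5] |-11|<=|16| out[4]=256 → r--
[1,4] |-11|<=|13| out[3]=169 → r--
[1,3] |-11|>|10| out[2]=121 → l++

l=2, r=3, next write slot=1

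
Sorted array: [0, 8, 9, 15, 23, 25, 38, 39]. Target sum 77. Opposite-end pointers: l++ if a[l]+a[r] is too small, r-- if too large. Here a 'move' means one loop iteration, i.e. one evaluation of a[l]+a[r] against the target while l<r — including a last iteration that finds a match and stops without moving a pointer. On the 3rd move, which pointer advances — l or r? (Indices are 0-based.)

[0,7] 0+39=39 <77 → l++
[1,7] 8+39=47 <77 → l++
[2,7] 9+39=48 <77 → l++

l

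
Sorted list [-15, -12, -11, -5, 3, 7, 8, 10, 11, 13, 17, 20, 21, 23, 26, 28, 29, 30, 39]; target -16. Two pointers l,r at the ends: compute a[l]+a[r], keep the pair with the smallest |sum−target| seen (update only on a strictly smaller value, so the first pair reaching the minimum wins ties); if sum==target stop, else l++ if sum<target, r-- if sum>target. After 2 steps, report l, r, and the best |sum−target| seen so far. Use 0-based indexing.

l=0, r=16, best |Δ|=31

[0,18] -15+39=24 d=40 * → r--
[0,17] -15+30=15 d=31 * → r--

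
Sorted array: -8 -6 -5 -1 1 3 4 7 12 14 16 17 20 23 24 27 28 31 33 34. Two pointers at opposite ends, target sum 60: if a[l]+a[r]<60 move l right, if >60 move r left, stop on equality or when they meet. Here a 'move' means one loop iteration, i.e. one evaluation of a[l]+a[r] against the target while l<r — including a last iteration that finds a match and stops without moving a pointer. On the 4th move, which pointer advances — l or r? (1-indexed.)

l

[1,20] -8+34=26 <60 → l++
[2,20] -6+34=28 <60 → l++
[3,20] -5+34=29 <60 → l++
[4,20] -1+34=33 <60 → l++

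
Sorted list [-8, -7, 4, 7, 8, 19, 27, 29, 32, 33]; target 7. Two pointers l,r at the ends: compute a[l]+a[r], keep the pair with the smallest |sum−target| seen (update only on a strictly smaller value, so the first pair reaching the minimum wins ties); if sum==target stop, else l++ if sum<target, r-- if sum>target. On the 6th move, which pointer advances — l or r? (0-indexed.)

l=0 r=9: -8+33=25 d=18 *, r--
l=0 r=8: -8+32=24 d=17 *, r--
l=0 r=7: -8+29=21 d=14 *, r--
l=0 r=6: -8+27=19 d=12 *, r--
l=0 r=5: -8+19=11 d=4 *, r--
l=0 r=4: -8+8=0 d=7, l++

l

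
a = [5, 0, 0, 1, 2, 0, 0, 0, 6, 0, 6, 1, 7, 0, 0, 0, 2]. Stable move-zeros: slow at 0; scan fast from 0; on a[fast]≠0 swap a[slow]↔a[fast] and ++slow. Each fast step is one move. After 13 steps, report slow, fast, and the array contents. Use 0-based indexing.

slow=0 fast=0: a[fast]=5≠0 swap→a[0]=5, slow++,fast++
slow=1 fast=1: a[fast]=0, fast++
slow=1 fast=2: a[fast]=0, fast++
slow=1 fast=3: a[fast]=1≠0 swap→a[1]=1, slow++,fast++
slow=2 fast=4: a[fast]=2≠0 swap→a[2]=2, slow++,fast++
slow=3 fast=5: a[fast]=0, fast++
slow=3 fast=6: a[fast]=0, fast++
slow=3 fast=7: a[fast]=0, fast++
slow=3 fast=8: a[fast]=6≠0 swap→a[3]=6, slow++,fast++
slow=4 fast=9: a[fast]=0, fast++
slow=4 fast=10: a[fast]=6≠0 swap→a[4]=6, slow++,fast++
slow=5 fast=11: a[fast]=1≠0 swap→a[5]=1, slow++,fast++
slow=6 fast=12: a[fast]=7≠0 swap→a[6]=7, slow++,fast++

slow=7, fast=13, a=[5, 1, 2, 6, 6, 1, 7, 0, 0, 0, 0, 0, 0, 0, 0, 0, 2]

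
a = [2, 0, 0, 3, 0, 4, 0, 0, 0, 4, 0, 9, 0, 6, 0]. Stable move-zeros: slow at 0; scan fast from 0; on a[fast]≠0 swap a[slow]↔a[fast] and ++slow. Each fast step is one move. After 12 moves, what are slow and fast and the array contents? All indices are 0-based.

slow=5, fast=12, a=[2, 3, 4, 4, 9, 0, 0, 0, 0, 0, 0, 0, 0, 6, 0]

(s=0,f=0) a[fast]=2≠0 swap→a[0]=2 → slow++,fast++
(s=1,f=1) a[fast]=0 → fast++
(s=1,f=2) a[fast]=0 → fast++
(s=1,f=3) a[fast]=3≠0 swap→a[1]=3 → slow++,fast++
(s=2,f=4) a[fast]=0 → fast++
(s=2,f=5) a[fast]=4≠0 swap→a[2]=4 → slow++,fast++
(s=3,f=6) a[fast]=0 → fast++
(s=3,f=7) a[fast]=0 → fast++
(s=3,f=8) a[fast]=0 → fast++
(s=3,f=9) a[fast]=4≠0 swap→a[3]=4 → slow++,fast++
(s=4,f=10) a[fast]=0 → fast++
(s=4,f=11) a[fast]=9≠0 swap→a[4]=9 → slow++,fast++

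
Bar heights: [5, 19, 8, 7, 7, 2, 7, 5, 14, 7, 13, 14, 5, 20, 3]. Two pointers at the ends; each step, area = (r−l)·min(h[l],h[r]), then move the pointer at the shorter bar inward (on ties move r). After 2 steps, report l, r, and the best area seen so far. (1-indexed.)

l=2, r=14, best area=65

l=1 r=15: min(5,3)*14=42 best=42 *, r--
l=1 r=14: min(5,20)*13=65 best=65 *, l++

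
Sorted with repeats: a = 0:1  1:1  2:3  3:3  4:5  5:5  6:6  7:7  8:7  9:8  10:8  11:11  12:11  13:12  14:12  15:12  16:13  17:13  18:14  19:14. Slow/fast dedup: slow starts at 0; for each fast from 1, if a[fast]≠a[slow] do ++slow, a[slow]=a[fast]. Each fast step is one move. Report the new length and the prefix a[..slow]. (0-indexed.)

slow=0 fast=1: a[fast]=1=a[slow] dup, fast++
slow=0 fast=2: a[fast]=3≠a[slow]=1 write a[1]=3, slow++,fast++
slow=1 fast=3: a[fast]=3=a[slow] dup, fast++
slow=1 fast=4: a[fast]=5≠a[slow]=3 write a[2]=5, slow++,fast++
slow=2 fast=5: a[fast]=5=a[slow] dup, fast++
slow=2 fast=6: a[fast]=6≠a[slow]=5 write a[3]=6, slow++,fast++
slow=3 fast=7: a[fast]=7≠a[slow]=6 write a[4]=7, slow++,fast++
slow=4 fast=8: a[fast]=7=a[slow] dup, fast++
slow=4 fast=9: a[fast]=8≠a[slow]=7 write a[5]=8, slow++,fast++
slow=5 fast=10: a[fast]=8=a[slow] dup, fast++
slow=5 fast=11: a[fast]=11≠a[slow]=8 write a[6]=11, slow++,fast++
slow=6 fast=12: a[fast]=11=a[slow] dup, fast++
slow=6 fast=13: a[fast]=12≠a[slow]=11 write a[7]=12, slow++,fast++
slow=7 fast=14: a[fast]=12=a[slow] dup, fast++
slow=7 fast=15: a[fast]=12=a[slow] dup, fast++
slow=7 fast=16: a[fast]=13≠a[slow]=12 write a[8]=13, slow++,fast++
slow=8 fast=17: a[fast]=13=a[slow] dup, fast++
slow=8 fast=18: a[fast]=14≠a[slow]=13 write a[9]=14, slow++,fast++
slow=9 fast=19: a[fast]=14=a[slow] dup, fast++

length 10; prefix = [1, 3, 5, 6, 7, 8, 11, 12, 13, 14]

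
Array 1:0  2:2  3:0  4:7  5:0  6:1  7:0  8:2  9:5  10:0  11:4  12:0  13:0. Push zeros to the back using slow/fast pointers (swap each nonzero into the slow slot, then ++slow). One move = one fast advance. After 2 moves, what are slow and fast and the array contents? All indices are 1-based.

slow=1 fast=1: a[fast]=0, fast++
slow=1 fast=2: a[fast]=2≠0 swap→a[1]=2, slow++,fast++

slow=2, fast=3, a=[2, 0, 0, 7, 0, 1, 0, 2, 5, 0, 4, 0, 0]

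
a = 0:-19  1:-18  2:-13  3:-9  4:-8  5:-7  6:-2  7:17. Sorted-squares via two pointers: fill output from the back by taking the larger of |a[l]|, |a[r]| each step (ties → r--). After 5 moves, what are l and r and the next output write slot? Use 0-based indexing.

l=4, r=6, next write slot=2

l=0 r=7: |-19|>|17| out[7]=361, l++
l=1 r=7: |-18|>|17| out[6]=324, l++
l=2 r=7: |-13|<=|17| out[5]=289, r--
l=2 r=6: |-13|>|-2| out[4]=169, l++
l=3 r=6: |-9|>|-2| out[3]=81, l++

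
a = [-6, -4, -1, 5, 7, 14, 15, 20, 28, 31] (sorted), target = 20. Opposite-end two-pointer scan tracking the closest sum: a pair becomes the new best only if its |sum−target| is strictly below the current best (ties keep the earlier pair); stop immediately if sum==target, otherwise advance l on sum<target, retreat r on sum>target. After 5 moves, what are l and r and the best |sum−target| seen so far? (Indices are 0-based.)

l=3, r=7, best |Δ|=1

[0,9] -6+31=25 d=5 * → r--
[0,8] -6+28=22 d=2 * → r--
[0,7] -6+20=14 d=6 → l++
[1,7] -4+20=16 d=4 → l++
[2,7] -1+20=19 d=1 * → l++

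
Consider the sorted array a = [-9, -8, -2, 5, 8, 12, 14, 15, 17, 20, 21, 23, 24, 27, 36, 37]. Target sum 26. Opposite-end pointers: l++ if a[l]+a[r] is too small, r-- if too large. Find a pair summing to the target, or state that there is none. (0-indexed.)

(5, 21)

l=0 r=15: -9+37=28 >26, r--
l=0 r=14: -9+36=27 >26, r--
l=0 r=13: -9+27=18 <26, l++
l=1 r=13: -8+27=19 <26, l++
l=2 r=13: -2+27=25 <26, l++
l=3 r=13: 5+27=32 >26, r--
l=3 r=12: 5+24=29 >26, r--
l=3 r=11: 5+23=28 >26, r--
l=3 r=10: 5+21=26, found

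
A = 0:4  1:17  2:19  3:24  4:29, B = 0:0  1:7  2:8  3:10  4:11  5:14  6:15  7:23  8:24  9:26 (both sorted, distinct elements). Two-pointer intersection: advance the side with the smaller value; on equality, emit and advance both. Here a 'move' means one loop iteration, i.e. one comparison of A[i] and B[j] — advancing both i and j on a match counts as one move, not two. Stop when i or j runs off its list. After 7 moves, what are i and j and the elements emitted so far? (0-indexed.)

i=1, j=6, emitted=[]

[i=0,j=0] 4>0 → j++
[i=0,j=1] 4<7 → i++
[i=1,j=1] 17>7 → j++
[i=1,j=2] 17>8 → j++
[i=1,j=3] 17>10 → j++
[i=1,j=4] 17>11 → j++
[i=1,j=5] 17>14 → j++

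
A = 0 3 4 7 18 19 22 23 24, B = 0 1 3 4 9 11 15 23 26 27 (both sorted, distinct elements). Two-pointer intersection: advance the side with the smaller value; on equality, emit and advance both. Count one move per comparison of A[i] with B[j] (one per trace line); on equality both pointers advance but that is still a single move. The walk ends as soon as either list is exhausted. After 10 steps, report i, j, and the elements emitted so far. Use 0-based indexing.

[i=0,j=0] 0==0 emit → i++,j++
[i=1,j=1] 3>1 → j++
[i=1,j=2] 3==3 emit → i++,j++
[i=2,j=3] 4==4 emit → i++,j++
[i=3,j=4] 7<9 → i++
[i=4,j=4] 18>9 → j++
[i=4,j=5] 18>11 → j++
[i=4,j=6] 18>15 → j++
[i=4,j=7] 18<23 → i++
[i=5,j=7] 19<23 → i++

i=6, j=7, emitted=[0, 3, 4]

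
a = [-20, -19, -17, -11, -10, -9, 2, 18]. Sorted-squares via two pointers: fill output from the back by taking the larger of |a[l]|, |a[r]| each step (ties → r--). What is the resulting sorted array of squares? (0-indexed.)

[4, 81, 100, 121, 289, 324, 361, 400]

l=0 r=7: |-20|>|18| out[7]=400, l++
l=1 r=7: |-19|>|18| out[6]=361, l++
l=2 r=7: |-17|<=|18| out[5]=324, r--
l=2 r=6: |-17|>|2| out[4]=289, l++
l=3 r=6: |-11|>|2| out[3]=121, l++
l=4 r=6: |-10|>|2| out[2]=100, l++
l=5 r=6: |-9|>|2| out[1]=81, l++
l=6 r=6: |2|<=|2| out[0]=4, r--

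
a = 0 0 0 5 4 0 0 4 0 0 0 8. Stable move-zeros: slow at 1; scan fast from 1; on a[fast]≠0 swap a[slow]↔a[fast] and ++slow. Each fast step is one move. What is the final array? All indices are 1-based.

(s=1,f=1) a[fast]=0 → fast++
(s=1,f=2) a[fast]=0 → fast++
(s=1,f=3) a[fast]=0 → fast++
(s=1,f=4) a[fast]=5≠0 swap→a[1]=5 → slow++,fast++
(s=2,f=5) a[fast]=4≠0 swap→a[2]=4 → slow++,fast++
(s=3,f=6) a[fast]=0 → fast++
(s=3,f=7) a[fast]=0 → fast++
(s=3,f=8) a[fast]=4≠0 swap→a[3]=4 → slow++,fast++
(s=4,f=9) a[fast]=0 → fast++
(s=4,f=10) a[fast]=0 → fast++
(s=4,f=11) a[fast]=0 → fast++
(s=4,f=12) a[fast]=8≠0 swap→a[4]=8 → slow++,fast++

[5, 4, 4, 8, 0, 0, 0, 0, 0, 0, 0, 0]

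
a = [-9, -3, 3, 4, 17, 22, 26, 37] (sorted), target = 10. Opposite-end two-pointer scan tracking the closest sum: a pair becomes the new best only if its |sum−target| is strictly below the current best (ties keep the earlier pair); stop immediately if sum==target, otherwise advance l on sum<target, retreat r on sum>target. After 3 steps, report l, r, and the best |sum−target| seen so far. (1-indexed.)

[1,8] -9+37=28 d=18 * → r--
[1,7] -9+26=17 d=7 * → r--
[1,6] -9+22=13 d=3 * → r--

l=1, r=5, best |Δ|=3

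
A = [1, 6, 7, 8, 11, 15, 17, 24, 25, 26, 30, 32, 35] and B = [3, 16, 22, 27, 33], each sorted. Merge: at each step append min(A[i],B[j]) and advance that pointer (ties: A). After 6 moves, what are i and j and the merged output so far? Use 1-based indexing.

i=1 j=1: A[i]=1<=B[j]=3 take 1, i++
i=2 j=1: A[i]=6>B[j]=3 take 3, j++
i=2 j=2: A[i]=6<=B[j]=16 take 6, i++
i=3 j=2: A[i]=7<=B[j]=16 take 7, i++
i=4 j=2: A[i]=8<=B[j]=16 take 8, i++
i=5 j=2: A[i]=11<=B[j]=16 take 11, i++

i=6, j=2, merged so far=[1, 3, 6, 7, 8, 11]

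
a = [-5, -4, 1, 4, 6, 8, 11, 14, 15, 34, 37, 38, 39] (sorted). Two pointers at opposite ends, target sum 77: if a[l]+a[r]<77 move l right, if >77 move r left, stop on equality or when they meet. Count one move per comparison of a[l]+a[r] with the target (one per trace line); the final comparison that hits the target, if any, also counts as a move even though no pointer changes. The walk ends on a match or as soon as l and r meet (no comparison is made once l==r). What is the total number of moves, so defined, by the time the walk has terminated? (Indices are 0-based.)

12 moves

[0,12] -5+39=34 <77 → l++
[1,12] -4+39=35 <77 → l++
[2,12] 1+39=40 <77 → l++
[3,12] 4+39=43 <77 → l++
[4,12] 6+39=45 <77 → l++
[5,12] 8+39=47 <77 → l++
[6,12] 11+39=50 <77 → l++
[7,12] 14+39=53 <77 → l++
[8,12] 15+39=54 <77 → l++
[9,12] 34+39=73 <77 → l++
[10,12] 37+39=76 <77 → l++
[11,12] 38+39=77 → found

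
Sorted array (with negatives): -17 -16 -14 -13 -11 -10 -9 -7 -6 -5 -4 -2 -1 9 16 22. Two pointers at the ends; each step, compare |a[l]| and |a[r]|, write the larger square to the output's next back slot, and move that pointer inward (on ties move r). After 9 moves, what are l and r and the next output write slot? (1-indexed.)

l=7, r=13, next write slot=7

[1,16] |-17|<=|22| out[16]=484 → r--
[1,15] |-17|>|16| out[15]=289 → l++
[2,15] |-16|<=|16| out[14]=256 → r--
[2,14] |-16|>|9| out[13]=256 → l++
[3,14] |-14|>|9| out[12]=196 → l++
[4,14] |-13|>|9| out[11]=169 → l++
[5,14] |-11|>|9| out[10]=121 → l++
[6,14] |-10|>|9| out[9]=100 → l++
[7,14] |-9|<=|9| out[8]=81 → r--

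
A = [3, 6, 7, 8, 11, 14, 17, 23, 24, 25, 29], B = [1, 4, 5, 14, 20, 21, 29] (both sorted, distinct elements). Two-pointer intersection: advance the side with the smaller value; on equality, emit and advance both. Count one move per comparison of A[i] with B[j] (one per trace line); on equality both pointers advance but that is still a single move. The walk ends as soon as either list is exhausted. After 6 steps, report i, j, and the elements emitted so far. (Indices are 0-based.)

i=3, j=3, emitted=[]

i=0 j=0: 3>1, j++
i=0 j=1: 3<4, i++
i=1 j=1: 6>4, j++
i=1 j=2: 6>5, j++
i=1 j=3: 6<14, i++
i=2 j=3: 7<14, i++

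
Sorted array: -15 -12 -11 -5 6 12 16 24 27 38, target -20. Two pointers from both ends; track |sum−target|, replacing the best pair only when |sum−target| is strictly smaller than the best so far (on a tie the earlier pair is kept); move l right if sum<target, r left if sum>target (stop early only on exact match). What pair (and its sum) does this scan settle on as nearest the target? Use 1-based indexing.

l=1 r=10: -15+38=23 d=43 *, r--
l=1 r=9: -15+27=12 d=32 *, r--
l=1 r=8: -15+24=9 d=29 *, r--
l=1 r=7: -15+16=1 d=21 *, r--
l=1 r=6: -15+12=-3 d=17 *, r--
l=1 r=5: -15+6=-9 d=11 *, r--
l=1 r=4: -15+-5=-20 d=0 *, stop

pair (-15, -5) with sum -20 (|Δ|=0)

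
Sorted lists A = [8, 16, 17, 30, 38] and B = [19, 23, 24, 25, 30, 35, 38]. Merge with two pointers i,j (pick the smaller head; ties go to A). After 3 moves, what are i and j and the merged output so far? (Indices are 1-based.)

[i=1,j=1] A[i]=8<=B[j]=19 take 8 → i++
[i=2,j=1] A[i]=16<=B[j]=19 take 16 → i++
[i=3,j=1] A[i]=17<=B[j]=19 take 17 → i++

i=4, j=1, merged so far=[8, 16, 17]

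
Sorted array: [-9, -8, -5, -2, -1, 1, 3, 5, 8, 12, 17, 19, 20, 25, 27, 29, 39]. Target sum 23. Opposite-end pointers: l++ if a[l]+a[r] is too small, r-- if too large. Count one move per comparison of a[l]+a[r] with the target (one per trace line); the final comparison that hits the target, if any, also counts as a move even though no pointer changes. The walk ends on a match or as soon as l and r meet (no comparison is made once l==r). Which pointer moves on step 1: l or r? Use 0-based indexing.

l=0 r=16: -9+39=30 >23, r--

r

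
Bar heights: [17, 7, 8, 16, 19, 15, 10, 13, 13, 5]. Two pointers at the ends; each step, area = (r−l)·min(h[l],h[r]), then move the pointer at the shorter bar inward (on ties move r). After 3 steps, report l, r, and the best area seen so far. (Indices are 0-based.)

[0,9] min(17,5)*9=45 best=45 * → r--
[0,8] min(17,13)*8=104 best=104 * → r--
[0,7] min(17,13)*7=91 best=104 → r--

l=0, r=6, best area=104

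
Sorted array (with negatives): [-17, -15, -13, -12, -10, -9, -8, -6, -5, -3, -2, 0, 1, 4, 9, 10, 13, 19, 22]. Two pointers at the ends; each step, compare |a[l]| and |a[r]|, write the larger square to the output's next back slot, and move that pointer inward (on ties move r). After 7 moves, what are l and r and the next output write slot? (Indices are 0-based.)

l=0 r=18: |-17|<=|22| out[18]=484, r--
l=0 r=17: |-17|<=|19| out[17]=361, r--
l=0 r=16: |-17|>|13| out[16]=289, l++
l=1 r=16: |-15|>|13| out[15]=225, l++
l=2 r=16: |-13|<=|13| out[14]=169, r--
l=2 r=15: |-13|>|10| out[13]=169, l++
l=3 r=15: |-12|>|10| out[12]=144, l++

l=4, r=15, next write slot=11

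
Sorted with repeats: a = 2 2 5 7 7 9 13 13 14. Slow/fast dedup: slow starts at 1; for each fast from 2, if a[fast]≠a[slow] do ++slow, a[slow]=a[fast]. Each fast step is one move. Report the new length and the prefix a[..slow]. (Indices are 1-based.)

slow=1 fast=2: a[fast]=2=a[slow] dup, fast++
slow=1 fast=3: a[fast]=5≠a[slow]=2 write a[2]=5, slow++,fast++
slow=2 fast=4: a[fast]=7≠a[slow]=5 write a[3]=7, slow++,fast++
slow=3 fast=5: a[fast]=7=a[slow] dup, fast++
slow=3 fast=6: a[fast]=9≠a[slow]=7 write a[4]=9, slow++,fast++
slow=4 fast=7: a[fast]=13≠a[slow]=9 write a[5]=13, slow++,fast++
slow=5 fast=8: a[fast]=13=a[slow] dup, fast++
slow=5 fast=9: a[fast]=14≠a[slow]=13 write a[6]=14, slow++,fast++

length 6; prefix = [2, 5, 7, 9, 13, 14]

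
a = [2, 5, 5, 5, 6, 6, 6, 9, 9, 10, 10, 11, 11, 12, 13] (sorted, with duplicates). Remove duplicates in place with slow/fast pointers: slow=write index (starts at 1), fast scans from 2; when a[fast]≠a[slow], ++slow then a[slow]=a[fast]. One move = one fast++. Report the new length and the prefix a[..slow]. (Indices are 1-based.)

(s=1,f=2) a[fast]=5≠a[slow]=2 write a[2]=5 → slow++,fast++
(s=2,f=3) a[fast]=5=a[slow] dup → fast++
(s=2,f=4) a[fast]=5=a[slow] dup → fast++
(s=2,f=5) a[fast]=6≠a[slow]=5 write a[3]=6 → slow++,fast++
(s=3,f=6) a[fast]=6=a[slow] dup → fast++
(s=3,f=7) a[fast]=6=a[slow] dup → fast++
(s=3,f=8) a[fast]=9≠a[slow]=6 write a[4]=9 → slow++,fast++
(s=4,f=9) a[fast]=9=a[slow] dup → fast++
(s=4,f=10) a[fast]=10≠a[slow]=9 write a[5]=10 → slow++,fast++
(s=5,f=11) a[fast]=10=a[slow] dup → fast++
(s=5,f=12) a[fast]=11≠a[slow]=10 write a[6]=11 → slow++,fast++
(s=6,f=13) a[fast]=11=a[slow] dup → fast++
(s=6,f=14) a[fast]=12≠a[slow]=11 write a[7]=12 → slow++,fast++
(s=7,f=15) a[fast]=13≠a[slow]=12 write a[8]=13 → slow++,fast++

length 8; prefix = [2, 5, 6, 9, 10, 11, 12, 13]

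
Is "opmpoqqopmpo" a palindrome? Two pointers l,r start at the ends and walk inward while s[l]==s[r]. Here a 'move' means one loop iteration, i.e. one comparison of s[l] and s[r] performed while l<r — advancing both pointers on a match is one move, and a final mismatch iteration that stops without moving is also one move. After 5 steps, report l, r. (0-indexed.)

l=5, r=6

l=0 r=11: 'o'=='o', l++,r--
l=1 r=10: 'p'=='p', l++,r--
l=2 r=9: 'm'=='m', l++,r--
l=3 r=8: 'p'=='p', l++,r--
l=4 r=7: 'o'=='o', l++,r--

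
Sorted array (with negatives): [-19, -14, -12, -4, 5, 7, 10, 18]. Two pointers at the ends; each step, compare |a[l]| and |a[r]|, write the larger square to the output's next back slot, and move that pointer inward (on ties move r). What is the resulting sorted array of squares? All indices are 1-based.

[1,8] |-19|>|18| out[8]=361 → l++
[2,8] |-14|<=|18| out[7]=324 → r--
[2,7] |-14|>|10| out[6]=196 → l++
[3,7] |-12|>|10| out[5]=144 → l++
[4,7] |-4|<=|10| out[4]=100 → r--
[4,6] |-4|<=|7| out[3]=49 → r--
[4,5] |-4|<=|5| out[2]=25 → r--
[4,4] |-4|<=|-4| out[1]=16 → r--

[16, 25, 49, 100, 144, 196, 324, 361]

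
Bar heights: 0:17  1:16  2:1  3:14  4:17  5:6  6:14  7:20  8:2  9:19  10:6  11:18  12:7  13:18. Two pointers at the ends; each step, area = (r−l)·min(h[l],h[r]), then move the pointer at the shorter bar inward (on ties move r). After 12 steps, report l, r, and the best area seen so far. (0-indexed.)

l=7, r=8, best area=221

[0,13] min(17,18)*13=221 best=221 * → l++
[1,13] min(16,18)*12=192 best=221 → l++
[2,13] min(1,18)*11=11 best=221 → l++
[3,13] min(14,18)*10=140 best=221 → l++
[4,13] min(17,18)*9=153 best=221 → l++
[5,13] min(6,18)*8=48 best=221 → l++
[6,13] min(14,18)*7=98 best=221 → l++
[7,13] min(20,18)*6=108 best=221 → r--
[7,12] min(20,7)*5=35 best=221 → r--
[7,11] min(20,18)*4=72 best=221 → r--
[7,10] min(20,6)*3=18 best=221 → r--
[7,9] min(20,19)*2=38 best=221 → r--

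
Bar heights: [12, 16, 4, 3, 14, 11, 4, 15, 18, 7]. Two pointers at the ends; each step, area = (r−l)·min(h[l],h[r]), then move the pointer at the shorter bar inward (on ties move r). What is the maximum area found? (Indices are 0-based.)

max area = 112

[0,9] min(12,7)*9=63 best=63 * → r--
[0,8] min(12,18)*8=96 best=96 * → l++
[1,8] min(16,18)*7=112 best=112 * → l++
[2,8] min(4,18)*6=24 best=112 → l++
[3,8] min(3,18)*5=15 best=112 → l++
[4,8] min(14,18)*4=56 best=112 → l++
[5,8] min(11,18)*3=33 best=112 → l++
[6,8] min(4,18)*2=8 best=112 → l++
[7,8] min(15,18)*1=15 best=112 → l++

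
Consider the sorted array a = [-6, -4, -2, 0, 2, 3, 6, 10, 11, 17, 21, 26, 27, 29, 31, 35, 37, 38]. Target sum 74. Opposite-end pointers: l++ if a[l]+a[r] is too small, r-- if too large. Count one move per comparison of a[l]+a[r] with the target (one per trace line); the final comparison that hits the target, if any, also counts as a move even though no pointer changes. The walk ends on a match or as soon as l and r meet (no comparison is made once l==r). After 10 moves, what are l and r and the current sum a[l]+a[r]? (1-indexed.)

[1,18] -6+38=32 <74 → l++
[2,18] -4+38=34 <74 → l++
[3,18] -2+38=36 <74 → l++
[4,18] 0+38=38 <74 → l++
[5,18] 2+38=40 <74 → l++
[6,18] 3+38=41 <74 → l++
[7,18] 6+38=44 <74 → l++
[8,18] 10+38=48 <74 → l++
[9,18] 11+38=49 <74 → l++
[10,18] 17+38=55 <74 → l++

l=11, r=18, sum=59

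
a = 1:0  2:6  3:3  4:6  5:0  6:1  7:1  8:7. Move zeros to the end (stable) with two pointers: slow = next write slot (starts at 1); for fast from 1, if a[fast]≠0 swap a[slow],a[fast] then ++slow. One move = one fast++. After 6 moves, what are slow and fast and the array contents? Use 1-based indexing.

slow=5, fast=7, a=[6, 3, 6, 1, 0, 0, 1, 7]

(s=1,f=1) a[fast]=0 → fast++
(s=1,f=2) a[fast]=6≠0 swap→a[1]=6 → slow++,fast++
(s=2,f=3) a[fast]=3≠0 swap→a[2]=3 → slow++,fast++
(s=3,f=4) a[fast]=6≠0 swap→a[3]=6 → slow++,fast++
(s=4,f=5) a[fast]=0 → fast++
(s=4,f=6) a[fast]=1≠0 swap→a[4]=1 → slow++,fast++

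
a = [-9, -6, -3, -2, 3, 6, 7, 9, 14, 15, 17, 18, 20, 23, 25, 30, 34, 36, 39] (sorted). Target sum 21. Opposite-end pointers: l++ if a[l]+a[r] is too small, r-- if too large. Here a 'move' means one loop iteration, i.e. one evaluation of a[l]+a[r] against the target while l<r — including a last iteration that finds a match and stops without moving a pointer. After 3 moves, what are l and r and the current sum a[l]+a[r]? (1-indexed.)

l=1 r=19: -9+39=30 >21, r--
l=1 r=18: -9+36=27 >21, r--
l=1 r=17: -9+34=25 >21, r--

l=1, r=16, sum=21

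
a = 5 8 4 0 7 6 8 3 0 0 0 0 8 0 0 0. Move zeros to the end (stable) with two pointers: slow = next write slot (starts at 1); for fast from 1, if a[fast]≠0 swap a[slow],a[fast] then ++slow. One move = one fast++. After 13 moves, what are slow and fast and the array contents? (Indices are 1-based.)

slow=1 fast=1: a[fast]=5≠0 swap→a[1]=5, slow++,fast++
slow=2 fast=2: a[fast]=8≠0 swap→a[2]=8, slow++,fast++
slow=3 fast=3: a[fast]=4≠0 swap→a[3]=4, slow++,fast++
slow=4 fast=4: a[fast]=0, fast++
slow=4 fast=5: a[fast]=7≠0 swap→a[4]=7, slow++,fast++
slow=5 fast=6: a[fast]=6≠0 swap→a[5]=6, slow++,fast++
slow=6 fast=7: a[fast]=8≠0 swap→a[6]=8, slow++,fast++
slow=7 fast=8: a[fast]=3≠0 swap→a[7]=3, slow++,fast++
slow=8 fast=9: a[fast]=0, fast++
slow=8 fast=10: a[fast]=0, fast++
slow=8 fast=11: a[fast]=0, fast++
slow=8 fast=12: a[fast]=0, fast++
slow=8 fast=13: a[fast]=8≠0 swap→a[8]=8, slow++,fast++

slow=9, fast=14, a=[5, 8, 4, 7, 6, 8, 3, 8, 0, 0, 0, 0, 0, 0, 0, 0]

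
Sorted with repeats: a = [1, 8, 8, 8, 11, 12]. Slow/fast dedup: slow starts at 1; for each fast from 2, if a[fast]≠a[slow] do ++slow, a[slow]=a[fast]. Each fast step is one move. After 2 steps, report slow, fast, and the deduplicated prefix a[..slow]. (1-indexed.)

slow=1 fast=2: a[fast]=8≠a[slow]=1 write a[2]=8, slow++,fast++
slow=2 fast=3: a[fast]=8=a[slow] dup, fast++

slow=2, fast=4, prefix=[1, 8]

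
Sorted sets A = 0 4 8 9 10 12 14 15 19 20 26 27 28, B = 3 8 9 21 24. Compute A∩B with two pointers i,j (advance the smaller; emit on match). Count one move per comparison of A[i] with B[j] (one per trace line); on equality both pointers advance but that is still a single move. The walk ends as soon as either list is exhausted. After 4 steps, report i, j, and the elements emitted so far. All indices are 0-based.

i=3, j=2, emitted=[8]

[i=0,j=0] 0<3 → i++
[i=1,j=0] 4>3 → j++
[i=1,j=1] 4<8 → i++
[i=2,j=1] 8==8 emit → i++,j++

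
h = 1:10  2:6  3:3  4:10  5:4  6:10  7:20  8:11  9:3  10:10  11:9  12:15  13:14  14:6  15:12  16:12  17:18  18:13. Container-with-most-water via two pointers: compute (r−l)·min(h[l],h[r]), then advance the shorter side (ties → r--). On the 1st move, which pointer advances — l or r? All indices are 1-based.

[1,18] min(10,13)*17=170 best=170 * → l++

l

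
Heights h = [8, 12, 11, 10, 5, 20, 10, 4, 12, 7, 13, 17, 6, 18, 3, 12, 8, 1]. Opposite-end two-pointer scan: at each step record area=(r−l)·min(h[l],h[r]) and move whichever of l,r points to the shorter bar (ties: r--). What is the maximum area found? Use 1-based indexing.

l=1 r=18: min(8,1)*17=17 best=17 *, r--
l=1 r=17: min(8,8)*16=128 best=128 *, r--
l=1 r=16: min(8,12)*15=120 best=128, l++
l=2 r=16: min(12,12)*14=168 best=168 *, r--
l=2 r=15: min(12,3)*13=39 best=168, r--
l=2 r=14: min(12,18)*12=144 best=168, l++
l=3 r=14: min(11,18)*11=121 best=168, l++
l=4 r=14: min(10,18)*10=100 best=168, l++
l=5 r=14: min(5,18)*9=45 best=168, l++
l=6 r=14: min(20,18)*8=144 best=168, r--
l=6 r=13: min(20,6)*7=42 best=168, r--
l=6 r=12: min(20,17)*6=102 best=168, r--
l=6 r=11: min(20,13)*5=65 best=168, r--
l=6 r=10: min(20,7)*4=28 best=168, r--
l=6 r=9: min(20,12)*3=36 best=168, r--
l=6 r=8: min(20,4)*2=8 best=168, r--
l=6 r=7: min(20,10)*1=10 best=168, r--

max area = 168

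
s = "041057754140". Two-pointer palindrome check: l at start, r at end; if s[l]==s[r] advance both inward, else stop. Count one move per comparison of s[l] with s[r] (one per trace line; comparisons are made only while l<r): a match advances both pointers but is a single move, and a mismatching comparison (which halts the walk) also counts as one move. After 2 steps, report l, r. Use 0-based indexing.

l=2, r=9

l=0 r=11: '0'=='0', l++,r--
l=1 r=10: '4'=='4', l++,r--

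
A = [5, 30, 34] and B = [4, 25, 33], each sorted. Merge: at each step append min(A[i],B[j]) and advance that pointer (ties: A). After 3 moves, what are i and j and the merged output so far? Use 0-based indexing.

i=0 j=0: A[i]=5>B[j]=4 take 4, j++
i=0 j=1: A[i]=5<=B[j]=25 take 5, i++
i=1 j=1: A[i]=30>B[j]=25 take 25, j++

i=1, j=2, merged so far=[4, 5, 25]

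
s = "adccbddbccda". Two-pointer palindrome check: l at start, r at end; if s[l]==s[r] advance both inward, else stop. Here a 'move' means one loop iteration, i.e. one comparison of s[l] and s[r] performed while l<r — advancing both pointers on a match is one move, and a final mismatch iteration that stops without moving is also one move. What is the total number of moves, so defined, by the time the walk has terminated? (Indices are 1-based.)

[1,12] 'a'=='a' → l++,r--
[2,11] 'd'=='d' → l++,r--
[3,10] 'c'=='c' → l++,r--
[4,9] 'c'=='c' → l++,r--
[5,8] 'b'=='b' → l++,r--
[6,7] 'd'=='d' → l++,r--

6 moves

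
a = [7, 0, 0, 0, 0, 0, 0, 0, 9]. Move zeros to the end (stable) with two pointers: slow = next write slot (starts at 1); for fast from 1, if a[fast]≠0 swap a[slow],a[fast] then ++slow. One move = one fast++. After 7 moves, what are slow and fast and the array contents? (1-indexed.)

slow=1 fast=1: a[fast]=7≠0 swap→a[1]=7, slow++,fast++
slow=2 fast=2: a[fast]=0, fast++
slow=2 fast=3: a[fast]=0, fast++
slow=2 fast=4: a[fast]=0, fast++
slow=2 fast=5: a[fast]=0, fast++
slow=2 fast=6: a[fast]=0, fast++
slow=2 fast=7: a[fast]=0, fast++

slow=2, fast=8, a=[7, 0, 0, 0, 0, 0, 0, 0, 9]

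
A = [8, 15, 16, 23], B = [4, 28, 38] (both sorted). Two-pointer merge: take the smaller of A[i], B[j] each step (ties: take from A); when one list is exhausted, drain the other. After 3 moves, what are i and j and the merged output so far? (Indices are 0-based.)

i=0 j=0: A[i]=8>B[j]=4 take 4, j++
i=0 j=1: A[i]=8<=B[j]=28 take 8, i++
i=1 j=1: A[i]=15<=B[j]=28 take 15, i++

i=2, j=1, merged so far=[4, 8, 15]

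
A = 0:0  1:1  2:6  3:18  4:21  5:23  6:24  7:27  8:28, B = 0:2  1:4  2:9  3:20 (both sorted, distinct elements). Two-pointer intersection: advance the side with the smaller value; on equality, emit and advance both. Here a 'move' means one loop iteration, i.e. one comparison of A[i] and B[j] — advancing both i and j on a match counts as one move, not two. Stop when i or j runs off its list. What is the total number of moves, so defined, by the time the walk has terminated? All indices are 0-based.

[i=0,j=0] 0<2 → i++
[i=1,j=0] 1<2 → i++
[i=2,j=0] 6>2 → j++
[i=2,j=1] 6>4 → j++
[i=2,j=2] 6<9 → i++
[i=3,j=2] 18>9 → j++
[i=3,j=3] 18<20 → i++
[i=4,j=3] 21>20 → j++

8 moves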